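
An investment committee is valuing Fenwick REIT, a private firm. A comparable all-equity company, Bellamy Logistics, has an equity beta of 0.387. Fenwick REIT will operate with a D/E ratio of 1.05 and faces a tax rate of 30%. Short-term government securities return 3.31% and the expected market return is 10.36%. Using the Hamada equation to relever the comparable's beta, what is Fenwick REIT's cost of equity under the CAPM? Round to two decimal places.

8.04%

β_L = β_U × [1 + (1 − t)(D/E)] = 0.387 × [1 + (1 − 0.30) × 1.05]
    = 0.387 × [1 + 0.70 × 1.05] = 0.387 × 1.7350 = 0.6714
MRP = 10.36% − 3.31% = 7.05%
E(R) = R_f + β_L × MRP = 3.31% + 0.6714 × 7.05% = 8.04%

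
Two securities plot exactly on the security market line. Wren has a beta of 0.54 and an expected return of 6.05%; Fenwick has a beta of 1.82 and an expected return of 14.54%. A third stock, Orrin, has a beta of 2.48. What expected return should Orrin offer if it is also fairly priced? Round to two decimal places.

18.92%

MRP (SML slope) = (14.54% − 6.05%) / (1.82 − 0.54) = 8.49% / 1.28 = 6.6328%
R_f (intercept) = 6.05% − 0.54 × 6.6328% = 2.4683%
E(R_Orrin) = R_f + β × MRP = 2.4683% + 2.48 × 6.6328% = 18.92%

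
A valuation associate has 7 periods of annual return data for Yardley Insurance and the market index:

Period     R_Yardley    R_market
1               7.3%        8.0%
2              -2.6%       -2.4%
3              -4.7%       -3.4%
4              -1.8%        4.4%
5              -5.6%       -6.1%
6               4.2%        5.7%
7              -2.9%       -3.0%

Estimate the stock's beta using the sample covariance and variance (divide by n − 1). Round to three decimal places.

0.800

Mean R_i = (7.3 − 2.6 − 4.7 − 1.8 − 5.6 + 4.2 − 2.9) / 7 = -0.8714%
Mean R_m = (8.0 − 2.4 − 3.4 + 4.4 − 6.1 + 5.7 − 3.0) / 7 = 0.4571%
Σ(R_i − R̄_i)(R_m − R̄_m) = 142.2886  ⇒  Cov = 142.2886 / 6 = 23.7148
Σ(R_m − R̄_m)² = 177.9171  ⇒  Var(R_m) = 177.9171 / 6 = 29.6529
β = Cov / Var(R_m) = 23.7148 / 29.6529 = 0.7997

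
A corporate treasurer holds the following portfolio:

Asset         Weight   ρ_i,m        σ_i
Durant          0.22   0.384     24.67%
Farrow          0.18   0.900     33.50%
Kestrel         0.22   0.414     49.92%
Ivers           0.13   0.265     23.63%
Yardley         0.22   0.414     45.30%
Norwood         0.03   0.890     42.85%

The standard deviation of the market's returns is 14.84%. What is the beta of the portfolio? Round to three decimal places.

1.223

β_Durant = 0.384 × 24.67% / 14.84% = 0.6384
β_Farrow = 0.900 × 33.50% / 14.84% = 2.0317
β_Kestrel = 0.414 × 49.92% / 14.84% = 1.3926
β_Ivers = 0.265 × 23.63% / 14.84% = 0.4220
β_Yardley = 0.414 × 45.30% / 14.84% = 1.2638
β_Norwood = 0.890 × 42.85% / 14.84% = 2.5698
β_P = Σ w_i β_i = 0.22×0.6384 + 0.18×2.0317 + 0.22×1.3926 + 0.13×0.4220 + 0.22×1.2638 + 0.03×2.5698 = 1.2225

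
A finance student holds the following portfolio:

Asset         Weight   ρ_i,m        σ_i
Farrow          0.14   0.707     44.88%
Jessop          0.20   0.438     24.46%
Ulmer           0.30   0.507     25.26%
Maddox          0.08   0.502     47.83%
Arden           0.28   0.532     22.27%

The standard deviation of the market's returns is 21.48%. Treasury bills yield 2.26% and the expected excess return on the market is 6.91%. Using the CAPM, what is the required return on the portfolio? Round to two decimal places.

β_Farrow = 0.707 × 44.88% / 21.48% = 1.4772
β_Jessop = 0.438 × 24.46% / 21.48% = 0.4988
β_Ulmer = 0.507 × 25.26% / 21.48% = 0.5962
β_Maddox = 0.502 × 47.83% / 21.48% = 1.1178
β_Arden = 0.532 × 22.27% / 21.48% = 0.5516
β_P = Σ w_i β_i = 0.14×1.4772 + 0.20×0.4988 + 0.30×0.5962 + 0.08×1.1178 + 0.28×0.5516 = 0.7293
E(R_P) = R_f + β_P × MRP = 2.26% + 0.7293 × 6.91% = 7.30%

7.30%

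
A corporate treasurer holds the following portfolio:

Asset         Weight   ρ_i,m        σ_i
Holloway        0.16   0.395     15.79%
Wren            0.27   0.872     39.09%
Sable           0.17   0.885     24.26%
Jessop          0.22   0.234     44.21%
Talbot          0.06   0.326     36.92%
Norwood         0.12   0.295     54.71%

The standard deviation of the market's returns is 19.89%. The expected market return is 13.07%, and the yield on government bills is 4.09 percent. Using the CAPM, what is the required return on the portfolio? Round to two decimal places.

β_Holloway = 0.395 × 15.79% / 19.89% = 0.3136
β_Wren = 0.872 × 39.09% / 19.89% = 1.7137
β_Sable = 0.885 × 24.26% / 19.89% = 1.0794
β_Jessop = 0.234 × 44.21% / 19.89% = 0.5201
β_Talbot = 0.326 × 36.92% / 19.89% = 0.6051
β_Norwood = 0.295 × 54.71% / 19.89% = 0.8114
β_P = Σ w_i β_i = 0.16×0.3136 + 0.27×1.7137 + 0.17×1.0794 + 0.22×0.5201 + 0.06×0.6051 + 0.12×0.8114 = 0.9445
MRP = 13.07% − 4.09% = 8.98%
E(R_P) = R_f + β_P × MRP = 4.09% + 0.9445 × 8.98% = 12.57%

12.57%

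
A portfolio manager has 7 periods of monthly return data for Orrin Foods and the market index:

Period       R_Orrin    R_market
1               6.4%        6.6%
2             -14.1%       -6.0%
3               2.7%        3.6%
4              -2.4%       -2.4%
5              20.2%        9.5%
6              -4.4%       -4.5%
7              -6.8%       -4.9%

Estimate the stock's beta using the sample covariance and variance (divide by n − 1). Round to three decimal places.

1.666

Mean R_i = (6.4 − 14.1 + 2.7 − 2.4 + 20.2 − 4.4 − 6.8) / 7 = 0.2286%
Mean R_m = (6.6 − 6.0 + 3.6 − 2.4 + 9.5 − 4.5 − 4.9) / 7 = 0.2714%
Σ(R_i − R̄_i)(R_m − R̄_m) = 386.9057  ⇒  Cov = 386.9057 / 6 = 64.4843
Σ(R_m − R̄_m)² = 232.2743  ⇒  Var(R_m) = 232.2743 / 6 = 38.7124
β = Cov / Var(R_m) = 64.4843 / 38.7124 = 1.6657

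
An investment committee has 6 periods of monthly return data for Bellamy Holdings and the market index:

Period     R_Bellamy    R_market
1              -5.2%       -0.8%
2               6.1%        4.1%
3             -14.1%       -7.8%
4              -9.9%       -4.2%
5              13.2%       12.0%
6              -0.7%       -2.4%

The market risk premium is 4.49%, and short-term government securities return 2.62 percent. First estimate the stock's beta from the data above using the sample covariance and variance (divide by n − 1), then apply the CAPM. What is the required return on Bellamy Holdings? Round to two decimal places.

Mean R_i = (-5.2 + 6.1 − 14.1 − 9.9 + 13.2 − 0.7) / 6 = -1.7667%
Mean R_m = (-0.8 + 4.1 − 7.8 − 4.2 + 12.0 − 2.4) / 6 = 0.1500%
Σ(R_i − R̄_i)(R_m − R̄_m) = 342.4000  ⇒  Cov = 342.4000 / 5 = 68.4800
Σ(R_m − R̄_m)² = 245.5550  ⇒  Var(R_m) = 245.5550 / 5 = 49.1110
β = Cov / Var(R_m) = 68.4800 / 49.1110 = 1.3944
E(R) = R_f + β × MRP = 2.62% + 1.3944 × 4.49% = 8.88%

8.88%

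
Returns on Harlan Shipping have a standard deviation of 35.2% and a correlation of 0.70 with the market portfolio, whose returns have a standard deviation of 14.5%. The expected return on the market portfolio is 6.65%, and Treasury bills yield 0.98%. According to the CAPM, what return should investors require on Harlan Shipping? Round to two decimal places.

10.62%

β = ρ × σ_i / σ_m = 0.70 × 35.2% / 14.5% = 1.6993
MRP = 6.65% − 0.98% = 5.67%
E(R) = 0.98% + 1.6993 × 5.67% = 10.62%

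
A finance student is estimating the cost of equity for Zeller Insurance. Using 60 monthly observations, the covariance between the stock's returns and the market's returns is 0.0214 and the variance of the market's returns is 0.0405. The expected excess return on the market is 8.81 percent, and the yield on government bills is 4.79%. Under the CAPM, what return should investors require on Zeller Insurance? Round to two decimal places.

9.45%

β = Cov(R_i, R_m) / Var(R_m) = 0.0214 / 0.0405 = 0.5284
E(R) = R_f + β × MRP = 4.79% + 0.5284 × 8.81% = 9.45%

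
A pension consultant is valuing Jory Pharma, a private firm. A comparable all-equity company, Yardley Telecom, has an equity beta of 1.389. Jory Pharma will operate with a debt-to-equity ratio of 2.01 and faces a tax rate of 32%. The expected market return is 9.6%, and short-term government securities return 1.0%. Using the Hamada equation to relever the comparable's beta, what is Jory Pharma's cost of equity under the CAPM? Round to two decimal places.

β_L = β_U × [1 + (1 − t)(D/E)] = 1.389 × [1 + (1 − 0.32) × 2.01]
    = 1.389 × [1 + 0.68 × 2.01] = 1.389 × 2.3668 = 3.2875
MRP = 9.6% − 1.0% = 8.60%
E(R) = R_f + β_L × MRP = 1.0% + 3.2875 × 8.6% = 29.27%

29.27%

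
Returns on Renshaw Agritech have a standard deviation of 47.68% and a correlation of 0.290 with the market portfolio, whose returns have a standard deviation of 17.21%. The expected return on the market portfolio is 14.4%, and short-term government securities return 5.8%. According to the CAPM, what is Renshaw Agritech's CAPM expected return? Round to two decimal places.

12.71%

β = ρ × σ_i / σ_m = 0.290 × 47.68% / 17.21% = 0.8034
MRP = 14.4% − 5.8% = 8.60%
E(R) = 5.8% + 0.8034 × 8.6% = 12.71%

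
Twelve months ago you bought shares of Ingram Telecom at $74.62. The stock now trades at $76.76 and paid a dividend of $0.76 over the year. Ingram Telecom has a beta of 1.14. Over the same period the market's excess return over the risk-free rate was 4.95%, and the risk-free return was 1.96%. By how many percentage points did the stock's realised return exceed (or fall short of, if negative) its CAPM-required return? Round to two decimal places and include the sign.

Realised HPR = (P1 + D1 − P0) / P0 = (76.76 + 0.76 − 74.62) / 74.62 = 2.90 / 74.62 = 3.8864%
CAPM required = R_f + β·MRP = 1.96% + 1.14 × 4.95% = 7.6030%
α = realised − required = 3.8864% − 7.6030% = -3.72%

-3.72%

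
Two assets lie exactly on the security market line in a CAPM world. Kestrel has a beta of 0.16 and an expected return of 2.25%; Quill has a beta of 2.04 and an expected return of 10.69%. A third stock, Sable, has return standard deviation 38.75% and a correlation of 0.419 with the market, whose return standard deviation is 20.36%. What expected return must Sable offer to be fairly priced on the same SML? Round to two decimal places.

MRP = (10.69% − 2.25%) / (2.04 − 0.16) = 4.4894%
R_f = 2.25% − 0.16 × 4.4894% = 1.5317%
β_Sable = ρ·σ_i/σ_m = 0.419 × 38.75 / 20.36 = 0.7975
E(R_Sable) = R_f + β × MRP = 1.5317% + 0.7975 × 4.4894% = 5.11%

5.11%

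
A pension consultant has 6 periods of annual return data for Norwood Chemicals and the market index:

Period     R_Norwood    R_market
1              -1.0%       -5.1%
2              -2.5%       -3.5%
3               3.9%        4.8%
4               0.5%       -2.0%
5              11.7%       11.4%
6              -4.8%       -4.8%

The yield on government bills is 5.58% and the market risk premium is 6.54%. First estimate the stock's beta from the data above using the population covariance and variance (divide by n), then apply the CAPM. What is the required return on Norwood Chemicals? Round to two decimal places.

11.18%

Mean R_i = (-1.0 − 2.5 + 3.9 + 0.5 + 11.7 − 4.8) / 6 = 1.3000%
Mean R_m = (-5.1 − 3.5 + 4.8 − 2.0 + 11.4 − 4.8) / 6 = 0.1333%
Σ(R_i − R̄_i)(R_m − R̄_m) = 186.9500  ⇒  Cov = 186.9500 / 6 = 31.1583
Σ(R_m − R̄_m)² = 218.1933  ⇒  Var(R_m) = 218.1933 / 6 = 36.3656
β = Cov / Var(R_m) = 31.1583 / 36.3656 = 0.8568
E(R) = R_f + β × MRP = 5.58% + 0.8568 × 6.54% = 11.18%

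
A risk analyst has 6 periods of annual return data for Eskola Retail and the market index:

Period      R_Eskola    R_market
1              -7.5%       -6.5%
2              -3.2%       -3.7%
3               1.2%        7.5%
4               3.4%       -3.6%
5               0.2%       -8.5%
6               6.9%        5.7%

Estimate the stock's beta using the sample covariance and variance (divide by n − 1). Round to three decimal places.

Mean R_i = (-7.5 − 3.2 + 1.2 + 3.4 + 0.2 + 6.9) / 6 = 0.1667%
Mean R_m = (-6.5 − 3.7 + 7.5 − 3.6 − 8.5 + 5.7) / 6 = -1.5167%
Σ(R_i − R̄_i)(R_m − R̄_m) = 96.4967  ⇒  Cov = 96.4967 / 5 = 19.2993
Σ(R_m − R̄_m)² = 216.0883  ⇒  Var(R_m) = 216.0883 / 5 = 43.2177
β = Cov / Var(R_m) = 19.2993 / 43.2177 = 0.4466

0.447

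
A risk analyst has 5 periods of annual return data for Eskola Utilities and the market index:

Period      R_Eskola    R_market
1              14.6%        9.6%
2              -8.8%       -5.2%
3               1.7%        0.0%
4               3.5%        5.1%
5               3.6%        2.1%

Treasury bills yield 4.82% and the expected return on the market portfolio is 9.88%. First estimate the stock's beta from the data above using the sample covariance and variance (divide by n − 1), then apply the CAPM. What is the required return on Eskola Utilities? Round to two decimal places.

12.14%

Mean R_i = (14.6 − 8.8 + 1.7 + 3.5 + 3.6) / 5 = 2.9200%
Mean R_m = (9.6 − 5.2 + 0.0 + 5.1 + 2.1) / 5 = 2.3200%
Σ(R_i − R̄_i)(R_m − R̄_m) = 177.4580  ⇒  Cov = 177.4580 / 4 = 44.3645
Σ(R_m − R̄_m)² = 122.7080  ⇒  Var(R_m) = 122.7080 / 4 = 30.6770
β = Cov / Var(R_m) = 44.3645 / 30.6770 = 1.4462
MRP = 9.88% − 4.82% = 5.06%
E(R) = R_f + β × MRP = 4.82% + 1.4462 × 5.06% = 12.14%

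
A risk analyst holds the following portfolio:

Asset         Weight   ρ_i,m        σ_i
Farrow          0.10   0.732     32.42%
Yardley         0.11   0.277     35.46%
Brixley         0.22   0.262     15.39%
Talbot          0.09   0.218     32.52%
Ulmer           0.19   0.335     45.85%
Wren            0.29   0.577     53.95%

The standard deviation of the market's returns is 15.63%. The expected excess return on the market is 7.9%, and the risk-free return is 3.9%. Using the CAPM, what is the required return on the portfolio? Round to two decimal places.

β_Farrow = 0.732 × 32.42% / 15.63% = 1.5183
β_Yardley = 0.277 × 35.46% / 15.63% = 0.6284
β_Brixley = 0.262 × 15.39% / 15.63% = 0.2580
β_Talbot = 0.218 × 32.52% / 15.63% = 0.4536
β_Ulmer = 0.335 × 45.85% / 15.63% = 0.9827
β_Wren = 0.577 × 53.95% / 15.63% = 1.9916
β_P = Σ w_i β_i = 0.10×1.5183 + 0.11×0.6284 + 0.22×0.2580 + 0.09×0.4536 + 0.19×0.9827 + 0.29×1.9916 = 1.0828
E(R_P) = R_f + β_P × MRP = 3.9% + 1.0828 × 7.9% = 12.45%

12.45%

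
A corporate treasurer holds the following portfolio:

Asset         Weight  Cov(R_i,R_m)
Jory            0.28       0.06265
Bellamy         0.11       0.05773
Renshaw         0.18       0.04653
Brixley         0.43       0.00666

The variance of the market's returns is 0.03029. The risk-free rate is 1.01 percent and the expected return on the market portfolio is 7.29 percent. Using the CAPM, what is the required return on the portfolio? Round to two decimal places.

β_Jory = 0.06265 / 0.03029 = 2.0683
β_Bellamy = 0.05773 / 0.03029 = 1.9059
β_Renshaw = 0.04653 / 0.03029 = 1.5362
β_Brixley = 0.00666 / 0.03029 = 0.2199
β_P = Σ w_i β_i = 0.28×2.0683 + 0.11×1.9059 + 0.18×1.5362 + 0.43×0.2199 = 1.1598
MRP = 7.29% − 1.01% = 6.28%
E(R_P) = R_f + β_P × MRP = 1.01% + 1.1598 × 6.28% = 8.29%

8.29%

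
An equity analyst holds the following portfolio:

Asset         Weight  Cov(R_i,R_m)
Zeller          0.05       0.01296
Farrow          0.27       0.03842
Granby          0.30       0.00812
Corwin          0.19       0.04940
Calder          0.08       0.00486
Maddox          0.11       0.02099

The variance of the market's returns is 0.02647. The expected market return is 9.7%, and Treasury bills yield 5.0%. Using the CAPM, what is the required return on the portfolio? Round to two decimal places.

9.54%

β_Zeller = 0.01296 / 0.02647 = 0.4896
β_Farrow = 0.03842 / 0.02647 = 1.4515
β_Granby = 0.00812 / 0.02647 = 0.3068
β_Corwin = 0.04940 / 0.02647 = 1.8663
β_Calder = 0.00486 / 0.02647 = 0.1836
β_Maddox = 0.02099 / 0.02647 = 0.7930
β_P = Σ w_i β_i = 0.05×0.4896 + 0.27×1.4515 + 0.30×0.3068 + 0.19×1.8663 + 0.08×0.1836 + 0.11×0.7930 = 0.9649
MRP = 9.7% − 5.0% = 4.70%
E(R_P) = R_f + β_P × MRP = 5.0% + 0.9649 × 4.7% = 9.54%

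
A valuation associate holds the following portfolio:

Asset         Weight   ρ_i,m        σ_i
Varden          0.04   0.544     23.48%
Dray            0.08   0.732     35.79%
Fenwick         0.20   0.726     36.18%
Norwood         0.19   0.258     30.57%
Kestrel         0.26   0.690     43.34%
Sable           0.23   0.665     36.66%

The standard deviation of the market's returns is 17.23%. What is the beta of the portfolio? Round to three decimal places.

1.320

β_Varden = 0.544 × 23.48% / 17.23% = 0.7413
β_Dray = 0.732 × 35.79% / 17.23% = 1.5205
β_Fenwick = 0.726 × 36.18% / 17.23% = 1.5245
β_Norwood = 0.258 × 30.57% / 17.23% = 0.4578
β_Kestrel = 0.690 × 43.34% / 17.23% = 1.7356
β_Sable = 0.665 × 36.66% / 17.23% = 1.4149
β_P = Σ w_i β_i = 0.04×0.7413 + 0.08×1.5205 + 0.20×1.5245 + 0.19×0.4578 + 0.26×1.7356 + 0.23×1.4149 = 1.3199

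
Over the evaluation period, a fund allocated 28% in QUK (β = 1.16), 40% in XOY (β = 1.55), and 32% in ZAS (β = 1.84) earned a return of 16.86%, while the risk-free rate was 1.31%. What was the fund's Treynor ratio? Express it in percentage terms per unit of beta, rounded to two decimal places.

10.14%

β_P = 0.28×1.16 + 0.40×1.55 + 0.32×1.84 = 1.5336
Treynor = (R_P − R_f) / β_P = (16.86% − 1.31%) / 1.5336 = 15.55% / 1.5336 = 10.14%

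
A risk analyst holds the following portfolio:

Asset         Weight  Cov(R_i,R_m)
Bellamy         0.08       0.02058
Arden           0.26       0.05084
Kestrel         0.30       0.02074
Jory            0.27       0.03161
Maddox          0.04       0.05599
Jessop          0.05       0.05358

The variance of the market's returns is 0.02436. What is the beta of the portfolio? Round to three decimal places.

β_Bellamy = 0.02058 / 0.02436 = 0.8448
β_Arden = 0.05084 / 0.02436 = 2.0870
β_Kestrel = 0.02074 / 0.02436 = 0.8514
β_Jory = 0.03161 / 0.02436 = 1.2976
β_Maddox = 0.05599 / 0.02436 = 2.2984
β_Jessop = 0.05358 / 0.02436 = 2.1995
β_P = Σ w_i β_i = 0.08×0.8448 + 0.26×2.0870 + 0.30×0.8514 + 0.27×1.2976 + 0.04×2.2984 + 0.05×2.1995 = 1.4179

1.418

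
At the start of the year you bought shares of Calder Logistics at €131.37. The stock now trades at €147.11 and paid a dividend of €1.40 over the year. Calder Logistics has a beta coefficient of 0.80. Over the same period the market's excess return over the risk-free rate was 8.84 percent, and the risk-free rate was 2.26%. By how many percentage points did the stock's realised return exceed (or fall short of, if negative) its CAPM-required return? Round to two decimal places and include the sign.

Realised HPR = (P1 + D1 − P0) / P0 = (147.11 + 1.40 − 131.37) / 131.37 = 17.14 / 131.37 = 13.0471%
CAPM required = R_f + β·MRP = 2.26% + 0.80 × 8.84% = 9.3320%
α = realised − required = 13.0471% − 9.3320% = +3.72%

+3.72%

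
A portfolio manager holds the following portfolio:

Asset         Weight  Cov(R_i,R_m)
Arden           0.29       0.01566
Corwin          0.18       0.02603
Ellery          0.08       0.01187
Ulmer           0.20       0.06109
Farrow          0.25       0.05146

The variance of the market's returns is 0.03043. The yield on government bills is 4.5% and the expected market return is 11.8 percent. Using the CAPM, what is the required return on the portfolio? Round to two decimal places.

12.96%

β_Arden = 0.01566 / 0.03043 = 0.5146
β_Corwin = 0.02603 / 0.03043 = 0.8554
β_Ellery = 0.01187 / 0.03043 = 0.3901
β_Ulmer = 0.06109 / 0.03043 = 2.0076
β_Farrow = 0.05146 / 0.03043 = 1.6911
β_P = Σ w_i β_i = 0.29×0.5146 + 0.18×0.8554 + 0.08×0.3901 + 0.20×2.0076 + 0.25×1.6911 = 1.1587
MRP = 11.8% − 4.5% = 7.30%
E(R_P) = R_f + β_P × MRP = 4.5% + 1.1587 × 7.3% = 12.96%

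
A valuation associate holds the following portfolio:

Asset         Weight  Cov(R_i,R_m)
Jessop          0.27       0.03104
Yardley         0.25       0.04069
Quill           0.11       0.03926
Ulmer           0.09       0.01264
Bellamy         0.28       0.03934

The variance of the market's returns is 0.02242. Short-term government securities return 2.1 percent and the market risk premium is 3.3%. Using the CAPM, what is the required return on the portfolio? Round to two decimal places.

7.26%

β_Jessop = 0.03104 / 0.02242 = 1.3845
β_Yardley = 0.04069 / 0.02242 = 1.8149
β_Quill = 0.03926 / 0.02242 = 1.7511
β_Ulmer = 0.01264 / 0.02242 = 0.5638
β_Bellamy = 0.03934 / 0.02242 = 1.7547
β_P = Σ w_i β_i = 0.27×1.3845 + 0.25×1.8149 + 0.11×1.7511 + 0.09×0.5638 + 0.28×1.7547 = 1.5622
E(R_P) = R_f + β_P × MRP = 2.1% + 1.5622 × 3.3% = 7.26%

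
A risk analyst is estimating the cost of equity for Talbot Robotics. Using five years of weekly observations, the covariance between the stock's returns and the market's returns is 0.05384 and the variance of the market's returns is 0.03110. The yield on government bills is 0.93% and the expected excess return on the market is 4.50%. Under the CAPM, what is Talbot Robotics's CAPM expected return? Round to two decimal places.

β = Cov(R_i, R_m) / Var(R_m) = 0.05384 / 0.03110 = 1.7312
E(R) = R_f + β × MRP = 0.93% + 1.7312 × 4.50% = 8.72%

8.72%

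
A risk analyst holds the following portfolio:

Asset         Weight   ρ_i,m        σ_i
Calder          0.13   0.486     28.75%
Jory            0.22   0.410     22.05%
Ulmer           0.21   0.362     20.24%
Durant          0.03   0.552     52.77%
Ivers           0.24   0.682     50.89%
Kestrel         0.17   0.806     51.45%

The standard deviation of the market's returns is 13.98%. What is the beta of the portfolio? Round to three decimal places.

1.545

β_Calder = 0.486 × 28.75% / 13.98% = 0.9995
β_Jory = 0.410 × 22.05% / 13.98% = 0.6467
β_Ulmer = 0.362 × 20.24% / 13.98% = 0.5241
β_Durant = 0.552 × 52.77% / 13.98% = 2.0836
β_Ivers = 0.682 × 50.89% / 13.98% = 2.4826
β_Kestrel = 0.806 × 51.45% / 13.98% = 2.9663
β_P = Σ w_i β_i = 0.13×0.9995 + 0.22×0.6467 + 0.21×0.5241 + 0.03×2.0836 + 0.24×2.4826 + 0.17×2.9663 = 1.5449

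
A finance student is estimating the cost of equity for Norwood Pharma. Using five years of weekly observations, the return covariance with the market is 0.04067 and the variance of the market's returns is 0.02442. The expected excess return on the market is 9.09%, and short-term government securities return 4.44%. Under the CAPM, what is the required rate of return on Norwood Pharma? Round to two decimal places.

19.58%

β = Cov(R_i, R_m) / Var(R_m) = 0.04067 / 0.02442 = 1.6654
E(R) = R_f + β × MRP = 4.44% + 1.6654 × 9.09% = 19.58%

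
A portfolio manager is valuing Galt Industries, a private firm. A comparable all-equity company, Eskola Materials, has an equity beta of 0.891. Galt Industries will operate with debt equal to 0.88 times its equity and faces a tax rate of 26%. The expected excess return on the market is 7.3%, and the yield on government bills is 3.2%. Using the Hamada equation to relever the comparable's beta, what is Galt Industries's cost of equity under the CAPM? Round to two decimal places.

β_L = β_U × [1 + (1 − t)(D/E)] = 0.891 × [1 + (1 − 0.26) × 0.88]
    = 0.891 × [1 + 0.74 × 0.88] = 0.891 × 1.6512 = 1.4712
E(R) = R_f + β_L × MRP = 3.2% + 1.4712 × 7.3% = 13.94%

13.94%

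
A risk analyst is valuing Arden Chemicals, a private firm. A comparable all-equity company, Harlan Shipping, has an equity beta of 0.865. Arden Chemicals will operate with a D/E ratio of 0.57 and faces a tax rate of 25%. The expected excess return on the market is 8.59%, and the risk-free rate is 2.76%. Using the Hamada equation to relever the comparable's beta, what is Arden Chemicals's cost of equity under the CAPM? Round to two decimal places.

13.37%

β_L = β_U × [1 + (1 − t)(D/E)] = 0.865 × [1 + (1 − 0.25) × 0.57]
    = 0.865 × [1 + 0.75 × 0.57] = 0.865 × 1.4275 = 1.2348
E(R) = R_f + β_L × MRP = 2.76% + 1.2348 × 8.59% = 13.37%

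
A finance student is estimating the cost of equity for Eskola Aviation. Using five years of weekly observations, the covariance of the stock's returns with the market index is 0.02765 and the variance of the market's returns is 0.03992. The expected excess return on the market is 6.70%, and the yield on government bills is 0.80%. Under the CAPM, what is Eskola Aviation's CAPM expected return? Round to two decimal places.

5.44%

β = Cov(R_i, R_m) / Var(R_m) = 0.02765 / 0.03992 = 0.6926
E(R) = R_f + β × MRP = 0.80% + 0.6926 × 6.70% = 5.44%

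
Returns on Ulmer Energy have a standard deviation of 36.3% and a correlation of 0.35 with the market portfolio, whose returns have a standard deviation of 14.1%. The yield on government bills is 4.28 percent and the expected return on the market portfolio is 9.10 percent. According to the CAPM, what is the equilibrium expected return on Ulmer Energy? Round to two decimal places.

8.62%

β = ρ × σ_i / σ_m = 0.35 × 36.3% / 14.1% = 0.9011
MRP = 9.10% − 4.28% = 4.82%
E(R) = 4.28% + 0.9011 × 4.82% = 8.62%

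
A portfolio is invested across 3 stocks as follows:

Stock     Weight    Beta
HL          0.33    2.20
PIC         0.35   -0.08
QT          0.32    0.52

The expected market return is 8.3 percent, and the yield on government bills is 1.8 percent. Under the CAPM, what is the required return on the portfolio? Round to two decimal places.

7.42%

β_P = Σ w_i β_i = 0.33×2.20 + 0.35×-0.08 + 0.32×0.52 = 0.8644
MRP = 8.3% − 1.8% = 6.50%
E(R_P) = R_f + β_P × MRP = 1.8% + 0.8644 × 6.5% = 7.42%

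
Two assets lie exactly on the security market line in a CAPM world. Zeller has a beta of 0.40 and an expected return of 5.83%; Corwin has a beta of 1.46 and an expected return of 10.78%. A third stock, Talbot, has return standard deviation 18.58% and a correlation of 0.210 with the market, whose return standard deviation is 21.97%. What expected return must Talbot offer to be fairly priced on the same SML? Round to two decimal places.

MRP = (10.78% − 5.83%) / (1.46 − 0.40) = 4.6698%
R_f = 5.83% − 0.40 × 4.6698% = 3.9621%
β_Talbot = ρ·σ_i/σ_m = 0.210 × 18.58 / 21.97 = 0.1776
E(R_Talbot) = R_f + β × MRP = 3.9621% + 0.1776 × 4.6698% = 4.79%

4.79%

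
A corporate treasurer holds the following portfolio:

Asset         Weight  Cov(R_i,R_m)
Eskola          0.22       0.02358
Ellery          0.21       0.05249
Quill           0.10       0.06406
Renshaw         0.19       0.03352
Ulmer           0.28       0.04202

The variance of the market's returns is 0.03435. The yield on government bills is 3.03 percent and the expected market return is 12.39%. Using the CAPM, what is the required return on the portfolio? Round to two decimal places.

β_Eskola = 0.02358 / 0.03435 = 0.6865
β_Ellery = 0.05249 / 0.03435 = 1.5281
β_Quill = 0.06406 / 0.03435 = 1.8649
β_Renshaw = 0.03352 / 0.03435 = 0.9758
β_Ulmer = 0.04202 / 0.03435 = 1.2233
β_P = Σ w_i β_i = 0.22×0.6865 + 0.21×1.5281 + 0.10×1.8649 + 0.19×0.9758 + 0.28×1.2233 = 1.1863
MRP = 12.39% − 3.03% = 9.36%
E(R_P) = R_f + β_P × MRP = 3.03% + 1.1863 × 9.36% = 14.13%

14.13%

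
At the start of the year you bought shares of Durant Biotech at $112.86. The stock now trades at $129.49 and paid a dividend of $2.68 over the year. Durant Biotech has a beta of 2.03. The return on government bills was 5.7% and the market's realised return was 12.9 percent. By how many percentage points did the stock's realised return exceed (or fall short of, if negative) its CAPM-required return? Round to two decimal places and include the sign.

-3.21%

Realised HPR = (P1 + D1 − P0) / P0 = (129.49 + 2.68 − 112.86) / 112.86 = 19.31 / 112.86 = 17.1097%
MRP = 12.9% − 5.7% = 7.20%
CAPM required = R_f + β·MRP = 5.7% + 2.03 × 7.2% = 20.3160%
α = realised − required = 17.1097% − 20.3160% = -3.21%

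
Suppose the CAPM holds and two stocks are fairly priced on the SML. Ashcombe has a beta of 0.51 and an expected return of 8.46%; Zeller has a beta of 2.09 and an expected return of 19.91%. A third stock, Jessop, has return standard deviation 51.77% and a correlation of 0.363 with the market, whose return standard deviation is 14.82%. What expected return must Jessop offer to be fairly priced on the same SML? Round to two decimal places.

13.95%

MRP = (19.91% − 8.46%) / (2.09 − 0.51) = 7.2468%
R_f = 8.46% − 0.51 × 7.2468% = 4.7641%
β_Jessop = ρ·σ_i/σ_m = 0.363 × 51.77 / 14.82 = 1.2681
E(R_Jessop) = R_f + β × MRP = 4.7641% + 1.2681 × 7.2468% = 13.95%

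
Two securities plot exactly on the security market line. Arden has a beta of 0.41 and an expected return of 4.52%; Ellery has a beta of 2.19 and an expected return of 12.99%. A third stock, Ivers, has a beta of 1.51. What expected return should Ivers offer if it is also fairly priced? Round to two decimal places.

9.75%

MRP (SML slope) = (12.99% − 4.52%) / (2.19 − 0.41) = 8.47% / 1.78 = 4.7584%
R_f (intercept) = 4.52% − 0.41 × 4.7584% = 2.5691%
E(R_Ivers) = R_f + β × MRP = 2.5691% + 1.51 × 4.7584% = 9.75%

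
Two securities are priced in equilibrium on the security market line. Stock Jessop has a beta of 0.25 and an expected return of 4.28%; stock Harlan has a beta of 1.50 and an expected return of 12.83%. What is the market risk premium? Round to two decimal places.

Both satisfy E(R) = R_f + β·MRP, so the slope of the SML is
MRP = (12.83% − 4.28%) / (1.50 − 0.25) = 8.55% / 1.25 = 6.8400%

6.84%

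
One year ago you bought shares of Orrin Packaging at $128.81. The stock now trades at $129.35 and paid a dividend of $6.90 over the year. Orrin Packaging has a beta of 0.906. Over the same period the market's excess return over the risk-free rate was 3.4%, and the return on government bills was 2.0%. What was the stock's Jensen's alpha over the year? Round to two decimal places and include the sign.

Realised HPR = (P1 + D1 − P0) / P0 = (129.35 + 6.90 − 128.81) / 128.81 = 7.44 / 128.81 = 5.7759%
CAPM required = R_f + β·MRP = 2.0% + 0.906 × 3.4% = 5.0804%
α = realised − required = 5.7759% − 5.0804% = +0.70%

+0.70%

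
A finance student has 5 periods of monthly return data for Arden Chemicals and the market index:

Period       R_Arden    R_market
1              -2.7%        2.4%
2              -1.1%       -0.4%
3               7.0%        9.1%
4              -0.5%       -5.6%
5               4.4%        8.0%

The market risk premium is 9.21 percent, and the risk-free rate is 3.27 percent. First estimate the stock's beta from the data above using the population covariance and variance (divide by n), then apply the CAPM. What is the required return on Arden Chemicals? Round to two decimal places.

8.04%

Mean R_i = (-2.7 − 1.1 + 7.0 − 0.5 + 4.4) / 5 = 1.4200%
Mean R_m = (2.4 − 0.4 + 9.1 − 5.6 + 8.0) / 5 = 2.7000%
Σ(R_i − R̄_i)(R_m − R̄_m) = 76.4900  ⇒  Cov = 76.4900 / 5 = 15.2980
Σ(R_m − R̄_m)² = 147.6400  ⇒  Var(R_m) = 147.6400 / 5 = 29.5280
β = Cov / Var(R_m) = 15.2980 / 29.5280 = 0.5181
E(R) = R_f + β × MRP = 3.27% + 0.5181 × 9.21% = 8.04%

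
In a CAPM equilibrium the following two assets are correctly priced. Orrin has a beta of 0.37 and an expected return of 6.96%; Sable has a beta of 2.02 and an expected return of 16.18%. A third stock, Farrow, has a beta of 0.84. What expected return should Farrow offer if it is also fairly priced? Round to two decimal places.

9.59%

MRP (SML slope) = (16.18% − 6.96%) / (2.02 − 0.37) = 9.22% / 1.65 = 5.5879%
R_f (intercept) = 6.96% − 0.37 × 5.5879% = 4.8925%
E(R_Farrow) = R_f + β × MRP = 4.8925% + 0.84 × 5.5879% = 9.59%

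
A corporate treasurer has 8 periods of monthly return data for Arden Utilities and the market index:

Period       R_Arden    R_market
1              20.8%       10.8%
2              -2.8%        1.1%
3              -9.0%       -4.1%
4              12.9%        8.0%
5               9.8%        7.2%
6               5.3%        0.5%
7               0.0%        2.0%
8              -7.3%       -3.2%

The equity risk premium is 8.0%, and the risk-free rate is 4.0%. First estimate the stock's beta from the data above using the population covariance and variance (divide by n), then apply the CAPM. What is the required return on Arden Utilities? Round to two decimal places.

Mean R_i = (20.8 − 2.8 − 9.0 + 12.9 + 9.8 + 5.3 + 0.0 − 7.3) / 8 = 3.7125%
Mean R_m = (10.8 + 1.1 − 4.1 + 8.0 + 7.2 + 0.5 + 2.0 − 3.2) / 8 = 2.7875%
Σ(R_i − R̄_i)(R_m − R̄_m) = 375.4413  ⇒  Cov = 375.4413 / 8 = 46.9302
Σ(R_m − R̄_m)² = 202.8288  ⇒  Var(R_m) = 202.8288 / 8 = 25.3536
β = Cov / Var(R_m) = 46.9302 / 25.3536 = 1.8510
E(R) = R_f + β × MRP = 4.0% + 1.8510 × 8.0% = 18.81%

18.81%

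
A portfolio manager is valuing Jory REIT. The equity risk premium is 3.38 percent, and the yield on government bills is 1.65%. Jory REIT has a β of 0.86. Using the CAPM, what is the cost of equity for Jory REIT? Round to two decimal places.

4.56%

E(R) = R_f + β × MRP = 1.65% + 0.86 × 3.38% = 4.56%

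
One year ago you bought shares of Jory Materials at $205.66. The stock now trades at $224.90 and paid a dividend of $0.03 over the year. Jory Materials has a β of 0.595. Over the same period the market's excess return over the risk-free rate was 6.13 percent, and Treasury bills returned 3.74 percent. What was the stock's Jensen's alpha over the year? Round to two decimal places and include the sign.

+1.98%

Realised HPR = (P1 + D1 − P0) / P0 = (224.90 + 0.03 − 205.66) / 205.66 = 19.27 / 205.66 = 9.3698%
CAPM required = R_f + β·MRP = 3.74% + 0.595 × 6.13% = 7.38735%
α = realised − required = 9.3698% − 7.38735% = +1.98%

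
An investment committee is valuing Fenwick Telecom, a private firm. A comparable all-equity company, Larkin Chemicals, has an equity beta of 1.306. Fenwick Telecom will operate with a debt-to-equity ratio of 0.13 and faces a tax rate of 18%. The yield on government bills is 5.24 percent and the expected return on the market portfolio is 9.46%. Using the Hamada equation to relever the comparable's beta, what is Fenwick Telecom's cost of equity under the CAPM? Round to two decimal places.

β_L = β_U × [1 + (1 − t)(D/E)] = 1.306 × [1 + (1 − 0.18) × 0.13]
    = 1.306 × [1 + 0.82 × 0.13] = 1.306 × 1.1066 = 1.4452
MRP = 9.46% − 5.24% = 4.22%
E(R) = R_f + β_L × MRP = 5.24% + 1.4452 × 4.22% = 11.34%

11.34%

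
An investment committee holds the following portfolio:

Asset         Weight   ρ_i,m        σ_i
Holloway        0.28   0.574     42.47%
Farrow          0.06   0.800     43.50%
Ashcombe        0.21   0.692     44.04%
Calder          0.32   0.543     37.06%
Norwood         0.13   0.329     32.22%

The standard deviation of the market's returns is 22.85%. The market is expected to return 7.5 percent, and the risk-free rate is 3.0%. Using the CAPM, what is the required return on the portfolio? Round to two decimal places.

β_Holloway = 0.574 × 42.47% / 22.85% = 1.0669
β_Farrow = 0.800 × 43.50% / 22.85% = 1.5230
β_Ashcombe = 0.692 × 44.04% / 22.85% = 1.3337
β_Calder = 0.543 × 37.06% / 22.85% = 0.8807
β_Norwood = 0.329 × 32.22% / 22.85% = 0.4639
β_P = Σ w_i β_i = 0.28×1.0669 + 0.06×1.5230 + 0.21×1.3337 + 0.32×0.8807 + 0.13×0.4639 = 1.0123
MRP = 7.5% − 3.0% = 4.50%
E(R_P) = R_f + β_P × MRP = 3.0% + 1.0123 × 4.5% = 7.56%

7.56%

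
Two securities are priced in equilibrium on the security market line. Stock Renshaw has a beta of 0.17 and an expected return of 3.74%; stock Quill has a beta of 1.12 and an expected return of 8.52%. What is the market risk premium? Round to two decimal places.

5.03%

Both satisfy E(R) = R_f + β·MRP, so the slope of the SML is
MRP = (8.52% − 3.74%) / (1.12 − 0.17) = 4.78% / 0.95 = 5.0316%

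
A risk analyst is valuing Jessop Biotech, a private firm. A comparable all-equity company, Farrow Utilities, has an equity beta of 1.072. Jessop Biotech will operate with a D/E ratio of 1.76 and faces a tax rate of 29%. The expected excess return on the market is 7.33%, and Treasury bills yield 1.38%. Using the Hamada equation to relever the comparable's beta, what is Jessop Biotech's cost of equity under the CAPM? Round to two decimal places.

β_L = β_U × [1 + (1 − t)(D/E)] = 1.072 × [1 + (1 − 0.29) × 1.76]
    = 1.072 × [1 + 0.71 × 1.76] = 1.072 × 2.2496 = 2.4116
E(R) = R_f + β_L × MRP = 1.38% + 2.4116 × 7.33% = 19.06%

19.06%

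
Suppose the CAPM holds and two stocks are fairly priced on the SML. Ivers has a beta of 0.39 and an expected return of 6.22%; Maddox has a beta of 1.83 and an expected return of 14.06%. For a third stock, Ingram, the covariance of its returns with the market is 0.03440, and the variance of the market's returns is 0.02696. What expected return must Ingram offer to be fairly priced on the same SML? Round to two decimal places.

MRP = (14.06% − 6.22%) / (1.83 − 0.39) = 5.4444%
R_f = 6.22% − 0.39 × 5.4444% = 4.0967%
β_Ingram = Cov / Var(R_m) = 0.03440 / 0.02696 = 1.2760
E(R_Ingram) = R_f + β × MRP = 4.0967% + 1.2760 × 5.4444% = 11.04%

11.04%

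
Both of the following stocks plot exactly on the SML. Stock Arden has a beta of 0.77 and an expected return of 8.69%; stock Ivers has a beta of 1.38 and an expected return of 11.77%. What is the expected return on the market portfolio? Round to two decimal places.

9.85%

Both satisfy E(R) = R_f + β·MRP, so the slope of the SML is
MRP = (11.77% − 8.69%) / (1.38 − 0.77) = 3.08% / 0.61 = 5.0492%
R_f = E(R_Arden) − β_Arden·MRP = 8.69% − 0.77 × 5.0492% = 4.8021%
E(R_m) = R_f + MRP = 4.8021% + 5.0492% = 9.85%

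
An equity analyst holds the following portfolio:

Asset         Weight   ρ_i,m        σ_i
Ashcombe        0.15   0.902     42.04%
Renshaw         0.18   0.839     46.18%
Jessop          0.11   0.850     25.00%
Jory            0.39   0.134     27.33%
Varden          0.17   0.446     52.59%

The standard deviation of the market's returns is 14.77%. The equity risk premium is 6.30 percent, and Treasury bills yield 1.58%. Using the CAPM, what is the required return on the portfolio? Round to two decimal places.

10.29%

β_Ashcombe = 0.902 × 42.04% / 14.77% = 2.5674
β_Renshaw = 0.839 × 46.18% / 14.77% = 2.6232
β_Jessop = 0.850 × 25.00% / 14.77% = 1.4387
β_Jory = 0.134 × 27.33% / 14.77% = 0.2479
β_Varden = 0.446 × 52.59% / 14.77% = 1.5880
β_P = Σ w_i β_i = 0.15×2.5674 + 0.18×2.6232 + 0.11×1.4387 + 0.39×0.2479 + 0.17×1.5880 = 1.3822
E(R_P) = R_f + β_P × MRP = 1.58% + 1.3822 × 6.30% = 10.29%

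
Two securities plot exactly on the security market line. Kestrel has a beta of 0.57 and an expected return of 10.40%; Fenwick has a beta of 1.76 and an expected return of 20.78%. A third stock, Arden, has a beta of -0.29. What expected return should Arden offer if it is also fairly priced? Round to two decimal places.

MRP (SML slope) = (20.78% − 10.40%) / (1.76 − 0.57) = 10.38% / 1.19 = 8.7227%
R_f (intercept) = 10.40% − 0.57 × 8.7227% = 5.4281%
E(R_Arden) = R_f + β × MRP = 5.4281% + -0.29 × 8.7227% = 2.90%

2.90%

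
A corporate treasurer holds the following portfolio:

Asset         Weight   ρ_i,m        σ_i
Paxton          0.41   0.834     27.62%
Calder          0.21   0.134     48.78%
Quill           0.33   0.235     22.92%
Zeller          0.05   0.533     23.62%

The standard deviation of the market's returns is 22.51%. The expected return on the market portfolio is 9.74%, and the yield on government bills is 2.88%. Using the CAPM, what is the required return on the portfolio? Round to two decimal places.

β_Paxton = 0.834 × 27.62% / 22.51% = 1.0233
β_Calder = 0.134 × 48.78% / 22.51% = 0.2904
β_Quill = 0.235 × 22.92% / 22.51% = 0.2393
β_Zeller = 0.533 × 23.62% / 22.51% = 0.5593
β_P = Σ w_i β_i = 0.41×1.0233 + 0.21×0.2904 + 0.33×0.2393 + 0.05×0.5593 = 0.5875
MRP = 9.74% − 2.88% = 6.86%
E(R_P) = R_f + β_P × MRP = 2.88% + 0.5875 × 6.86% = 6.91%

6.91%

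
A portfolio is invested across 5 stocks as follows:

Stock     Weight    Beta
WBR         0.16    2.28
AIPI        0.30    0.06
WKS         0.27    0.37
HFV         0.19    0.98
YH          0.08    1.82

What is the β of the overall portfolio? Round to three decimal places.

β_P = Σ w_i β_i = 0.16×2.28 + 0.30×0.06 + 0.27×0.37 + 0.19×0.98 + 0.08×1.82 = 0.8145

0.815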